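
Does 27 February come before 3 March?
Yes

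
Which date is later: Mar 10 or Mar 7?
Mar 10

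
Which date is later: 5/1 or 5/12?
5/12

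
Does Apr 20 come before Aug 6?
Yes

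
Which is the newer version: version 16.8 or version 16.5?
version 16.8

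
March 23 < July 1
True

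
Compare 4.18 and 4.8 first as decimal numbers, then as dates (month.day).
As decimals: 4.18 < 4.8. As dates: 4/18 is later than 4/8 (day 18 > day 8).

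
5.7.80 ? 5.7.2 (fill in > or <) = >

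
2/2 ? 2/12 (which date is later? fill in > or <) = <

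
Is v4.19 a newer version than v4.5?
Yes. Version numbers are compared segment by segment as integers, not as decimals: minor version 19 > 5, so v4.19 > v4.5 (even though the decimal 4.19 < 4.5).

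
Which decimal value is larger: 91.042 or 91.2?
91.2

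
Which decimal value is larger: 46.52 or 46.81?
46.81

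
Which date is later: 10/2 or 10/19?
10/19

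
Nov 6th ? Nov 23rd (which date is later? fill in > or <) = <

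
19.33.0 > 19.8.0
True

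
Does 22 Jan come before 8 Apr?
Yes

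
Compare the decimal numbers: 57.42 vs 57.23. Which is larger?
57.42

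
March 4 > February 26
True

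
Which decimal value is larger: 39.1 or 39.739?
39.739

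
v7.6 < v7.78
True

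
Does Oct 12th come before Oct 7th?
No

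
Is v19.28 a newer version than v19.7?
Yes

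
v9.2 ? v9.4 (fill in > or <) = <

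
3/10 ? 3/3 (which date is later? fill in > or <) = >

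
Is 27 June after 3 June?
Yes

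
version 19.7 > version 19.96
False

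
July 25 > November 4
False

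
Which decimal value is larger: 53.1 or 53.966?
53.966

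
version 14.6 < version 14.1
False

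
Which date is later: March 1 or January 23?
March 1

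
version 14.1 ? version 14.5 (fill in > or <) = <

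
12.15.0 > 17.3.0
False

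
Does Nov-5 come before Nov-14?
Yes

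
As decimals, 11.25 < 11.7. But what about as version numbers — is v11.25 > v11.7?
True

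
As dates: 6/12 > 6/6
True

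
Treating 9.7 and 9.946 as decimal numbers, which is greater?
9.946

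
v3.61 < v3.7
False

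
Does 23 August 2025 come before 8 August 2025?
No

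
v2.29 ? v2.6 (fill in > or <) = >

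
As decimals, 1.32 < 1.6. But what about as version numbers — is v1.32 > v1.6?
True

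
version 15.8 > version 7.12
True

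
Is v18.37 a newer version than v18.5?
Yes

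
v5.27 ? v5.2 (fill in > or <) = >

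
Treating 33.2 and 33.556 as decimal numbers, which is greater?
33.556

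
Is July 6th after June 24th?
Yes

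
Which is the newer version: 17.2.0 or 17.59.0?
17.59.0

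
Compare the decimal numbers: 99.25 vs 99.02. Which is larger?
99.25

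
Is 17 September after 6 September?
Yes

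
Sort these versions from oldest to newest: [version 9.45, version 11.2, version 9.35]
[version 9.35, version 9.45, version 11.2]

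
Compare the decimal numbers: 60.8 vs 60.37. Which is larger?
60.8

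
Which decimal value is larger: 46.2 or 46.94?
46.94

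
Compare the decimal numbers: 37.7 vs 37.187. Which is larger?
37.7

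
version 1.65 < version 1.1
False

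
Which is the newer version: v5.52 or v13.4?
v13.4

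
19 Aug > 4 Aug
True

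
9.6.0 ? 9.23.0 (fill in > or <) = <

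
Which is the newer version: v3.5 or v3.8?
v3.8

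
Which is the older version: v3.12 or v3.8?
v3.8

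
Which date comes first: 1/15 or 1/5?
1/5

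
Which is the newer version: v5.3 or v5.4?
v5.4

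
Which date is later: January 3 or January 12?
January 12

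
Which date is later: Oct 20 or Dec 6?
Dec 6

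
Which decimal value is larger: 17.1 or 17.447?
17.447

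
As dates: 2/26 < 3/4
True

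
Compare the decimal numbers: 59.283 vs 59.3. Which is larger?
59.3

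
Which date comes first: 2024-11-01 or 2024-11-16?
2024-11-01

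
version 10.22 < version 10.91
True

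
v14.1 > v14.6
False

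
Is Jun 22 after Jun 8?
Yes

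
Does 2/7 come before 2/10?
Yes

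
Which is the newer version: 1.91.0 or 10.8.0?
10.8.0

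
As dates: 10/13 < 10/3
False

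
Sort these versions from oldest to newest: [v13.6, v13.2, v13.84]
[v13.2, v13.6, v13.84]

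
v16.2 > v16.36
False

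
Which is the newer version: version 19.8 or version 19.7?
version 19.8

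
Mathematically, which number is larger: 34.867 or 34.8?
34.867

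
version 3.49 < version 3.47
False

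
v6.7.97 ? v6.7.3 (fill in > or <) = >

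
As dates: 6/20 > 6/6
True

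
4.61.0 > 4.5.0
True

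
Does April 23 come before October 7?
Yes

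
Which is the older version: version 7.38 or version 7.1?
version 7.1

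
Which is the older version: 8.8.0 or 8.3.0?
8.3.0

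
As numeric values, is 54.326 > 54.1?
True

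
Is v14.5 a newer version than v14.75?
No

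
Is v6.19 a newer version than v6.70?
No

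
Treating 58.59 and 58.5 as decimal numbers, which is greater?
58.59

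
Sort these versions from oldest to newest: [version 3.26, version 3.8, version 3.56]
[version 3.8, version 3.26, version 3.56]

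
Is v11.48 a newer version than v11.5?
Yes. Version numbers are compared segment by segment as integers, not as decimals: minor version 48 > 5, so v11.48 > v11.5 (even though the decimal 11.48 < 11.5).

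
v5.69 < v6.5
True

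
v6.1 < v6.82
True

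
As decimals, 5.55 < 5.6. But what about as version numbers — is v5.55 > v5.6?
True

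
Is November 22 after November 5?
Yes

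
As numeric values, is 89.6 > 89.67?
False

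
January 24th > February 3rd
False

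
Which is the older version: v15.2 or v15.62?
v15.2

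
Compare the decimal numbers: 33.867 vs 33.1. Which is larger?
33.867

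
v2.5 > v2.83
False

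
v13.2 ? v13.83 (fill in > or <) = <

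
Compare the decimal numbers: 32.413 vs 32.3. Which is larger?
32.413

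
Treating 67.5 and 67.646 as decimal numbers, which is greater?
67.646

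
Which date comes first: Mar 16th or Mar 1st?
Mar 1st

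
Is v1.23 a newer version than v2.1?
No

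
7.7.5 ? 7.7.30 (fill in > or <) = <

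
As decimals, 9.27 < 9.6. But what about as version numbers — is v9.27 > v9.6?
True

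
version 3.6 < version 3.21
True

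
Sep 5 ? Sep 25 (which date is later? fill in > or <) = <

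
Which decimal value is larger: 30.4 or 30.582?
30.582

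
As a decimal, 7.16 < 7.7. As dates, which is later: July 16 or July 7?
July 16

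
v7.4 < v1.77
False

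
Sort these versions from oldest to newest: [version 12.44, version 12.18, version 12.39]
[version 12.18, version 12.39, version 12.44]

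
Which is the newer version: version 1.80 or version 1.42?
version 1.80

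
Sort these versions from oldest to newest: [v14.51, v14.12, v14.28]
[v14.12, v14.28, v14.51]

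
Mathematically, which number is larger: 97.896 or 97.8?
97.896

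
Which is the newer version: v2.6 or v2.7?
v2.7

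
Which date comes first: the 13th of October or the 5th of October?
the 5th of October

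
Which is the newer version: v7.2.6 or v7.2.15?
v7.2.15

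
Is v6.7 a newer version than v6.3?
Yes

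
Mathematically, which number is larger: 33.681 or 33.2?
33.681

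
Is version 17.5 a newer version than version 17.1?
Yes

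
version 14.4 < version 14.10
True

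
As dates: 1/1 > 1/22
False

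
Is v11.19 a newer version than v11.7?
Yes. Version numbers are compared segment by segment as integers, not as decimals: minor version 19 > 7, so v11.19 > v11.7 (even though the decimal 11.19 < 11.7).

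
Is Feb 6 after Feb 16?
No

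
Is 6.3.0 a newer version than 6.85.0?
No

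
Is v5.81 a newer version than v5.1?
Yes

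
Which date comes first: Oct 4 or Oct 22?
Oct 4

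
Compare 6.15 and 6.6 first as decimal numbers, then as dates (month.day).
As decimals: 6.15 < 6.6. As dates: 6/15 is later than 6/6 (day 15 > day 6).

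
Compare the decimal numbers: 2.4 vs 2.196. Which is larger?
2.4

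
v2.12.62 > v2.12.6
True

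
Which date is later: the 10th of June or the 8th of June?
the 10th of June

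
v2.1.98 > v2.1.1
True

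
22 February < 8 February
False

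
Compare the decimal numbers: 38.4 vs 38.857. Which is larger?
38.857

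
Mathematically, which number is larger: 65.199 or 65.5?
65.5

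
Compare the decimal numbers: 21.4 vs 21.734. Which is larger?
21.734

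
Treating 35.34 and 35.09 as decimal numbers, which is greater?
35.34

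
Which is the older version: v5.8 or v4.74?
v4.74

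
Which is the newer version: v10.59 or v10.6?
v10.59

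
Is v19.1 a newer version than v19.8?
No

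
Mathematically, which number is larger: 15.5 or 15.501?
15.501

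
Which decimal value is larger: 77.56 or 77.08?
77.56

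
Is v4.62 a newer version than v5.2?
No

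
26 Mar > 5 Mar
True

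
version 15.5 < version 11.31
False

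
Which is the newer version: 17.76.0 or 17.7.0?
17.76.0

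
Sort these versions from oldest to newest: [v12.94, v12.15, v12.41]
[v12.15, v12.41, v12.94]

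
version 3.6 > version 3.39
False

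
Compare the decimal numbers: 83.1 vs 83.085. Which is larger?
83.1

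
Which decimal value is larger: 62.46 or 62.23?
62.46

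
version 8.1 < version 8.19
True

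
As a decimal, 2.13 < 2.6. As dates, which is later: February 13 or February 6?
February 13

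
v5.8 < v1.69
False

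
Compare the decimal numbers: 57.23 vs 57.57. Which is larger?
57.57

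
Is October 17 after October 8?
Yes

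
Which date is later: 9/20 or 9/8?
9/20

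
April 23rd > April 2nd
True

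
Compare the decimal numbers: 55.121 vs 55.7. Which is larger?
55.7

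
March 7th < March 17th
True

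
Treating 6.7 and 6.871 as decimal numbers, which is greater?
6.871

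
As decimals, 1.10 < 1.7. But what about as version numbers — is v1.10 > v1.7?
True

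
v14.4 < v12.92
False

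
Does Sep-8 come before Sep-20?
Yes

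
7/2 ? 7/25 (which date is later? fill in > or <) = <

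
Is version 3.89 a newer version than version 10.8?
No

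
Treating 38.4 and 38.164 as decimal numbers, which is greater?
38.4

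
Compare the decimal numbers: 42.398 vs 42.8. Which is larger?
42.8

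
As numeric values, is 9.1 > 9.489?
False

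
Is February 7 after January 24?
Yes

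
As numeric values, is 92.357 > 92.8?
False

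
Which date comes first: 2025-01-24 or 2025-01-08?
2025-01-08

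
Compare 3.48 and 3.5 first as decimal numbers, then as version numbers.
As decimals: 3.48 < 3.5. As versions: v3.48 > v3.5 (minor version 48 > 5).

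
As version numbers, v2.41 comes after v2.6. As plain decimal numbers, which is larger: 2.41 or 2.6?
2.6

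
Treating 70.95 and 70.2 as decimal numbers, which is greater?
70.95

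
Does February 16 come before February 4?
No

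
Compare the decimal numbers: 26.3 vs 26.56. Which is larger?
26.56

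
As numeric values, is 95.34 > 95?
True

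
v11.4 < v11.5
True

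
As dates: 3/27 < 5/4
True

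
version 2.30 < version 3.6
True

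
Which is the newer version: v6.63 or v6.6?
v6.63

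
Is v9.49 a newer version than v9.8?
Yes. Version numbers are compared segment by segment as integers, not as decimals: minor version 49 > 8, so v9.49 > v9.8 (even though the decimal 9.49 < 9.8).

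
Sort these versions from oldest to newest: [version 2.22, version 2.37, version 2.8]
[version 2.8, version 2.22, version 2.37]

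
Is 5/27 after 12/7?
No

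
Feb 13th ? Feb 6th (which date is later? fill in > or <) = >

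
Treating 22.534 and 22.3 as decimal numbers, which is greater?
22.534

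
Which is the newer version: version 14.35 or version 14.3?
version 14.35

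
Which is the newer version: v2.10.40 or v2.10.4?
v2.10.40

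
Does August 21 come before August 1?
No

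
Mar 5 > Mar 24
False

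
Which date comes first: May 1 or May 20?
May 1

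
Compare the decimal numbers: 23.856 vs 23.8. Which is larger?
23.856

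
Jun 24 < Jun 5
False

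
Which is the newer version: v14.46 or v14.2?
v14.46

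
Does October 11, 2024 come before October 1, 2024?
No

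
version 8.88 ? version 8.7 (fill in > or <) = >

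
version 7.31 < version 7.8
False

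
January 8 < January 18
True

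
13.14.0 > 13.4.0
True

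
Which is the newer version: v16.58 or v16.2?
v16.58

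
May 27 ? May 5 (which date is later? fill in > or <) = >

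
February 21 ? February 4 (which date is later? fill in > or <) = >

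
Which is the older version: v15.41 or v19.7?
v15.41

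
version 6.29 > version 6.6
True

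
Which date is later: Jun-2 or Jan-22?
Jun-2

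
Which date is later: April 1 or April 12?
April 12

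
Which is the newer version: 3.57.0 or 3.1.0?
3.57.0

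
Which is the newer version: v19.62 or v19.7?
v19.62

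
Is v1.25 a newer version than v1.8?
Yes. Version numbers are compared segment by segment as integers, not as decimals: minor version 25 > 8, so v1.25 > v1.8 (even though the decimal 1.25 < 1.8).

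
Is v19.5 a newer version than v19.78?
No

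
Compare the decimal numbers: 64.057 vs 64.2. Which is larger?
64.2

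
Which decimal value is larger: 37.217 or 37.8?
37.8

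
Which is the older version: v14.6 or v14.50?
v14.6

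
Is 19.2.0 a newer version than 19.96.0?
No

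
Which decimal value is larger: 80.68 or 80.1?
80.68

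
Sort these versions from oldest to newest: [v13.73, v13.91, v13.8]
[v13.8, v13.73, v13.91]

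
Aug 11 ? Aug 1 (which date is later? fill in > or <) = >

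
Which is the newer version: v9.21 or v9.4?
v9.21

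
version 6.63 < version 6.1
False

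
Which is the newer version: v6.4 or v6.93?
v6.93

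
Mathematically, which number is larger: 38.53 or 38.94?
38.94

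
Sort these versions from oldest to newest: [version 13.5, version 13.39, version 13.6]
[version 13.5, version 13.6, version 13.39]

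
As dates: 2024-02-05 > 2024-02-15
False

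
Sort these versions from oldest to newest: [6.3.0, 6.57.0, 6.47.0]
[6.3.0, 6.47.0, 6.57.0]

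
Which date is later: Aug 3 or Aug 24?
Aug 24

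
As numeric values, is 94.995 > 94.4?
True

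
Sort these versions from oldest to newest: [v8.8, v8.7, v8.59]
[v8.7, v8.8, v8.59]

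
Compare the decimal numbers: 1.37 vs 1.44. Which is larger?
1.44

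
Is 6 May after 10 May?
No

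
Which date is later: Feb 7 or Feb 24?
Feb 24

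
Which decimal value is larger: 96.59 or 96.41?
96.59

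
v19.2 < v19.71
True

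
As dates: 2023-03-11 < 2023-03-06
False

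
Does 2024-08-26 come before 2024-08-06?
No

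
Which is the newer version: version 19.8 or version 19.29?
version 19.29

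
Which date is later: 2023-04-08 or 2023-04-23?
2023-04-23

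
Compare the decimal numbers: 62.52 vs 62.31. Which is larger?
62.52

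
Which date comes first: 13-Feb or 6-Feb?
6-Feb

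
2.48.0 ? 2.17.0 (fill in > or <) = >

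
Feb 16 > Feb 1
True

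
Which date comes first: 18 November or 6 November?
6 November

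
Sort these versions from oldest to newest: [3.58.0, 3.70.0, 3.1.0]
[3.1.0, 3.58.0, 3.70.0]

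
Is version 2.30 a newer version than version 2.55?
No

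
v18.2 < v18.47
True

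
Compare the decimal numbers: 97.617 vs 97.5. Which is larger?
97.617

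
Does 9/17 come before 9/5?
No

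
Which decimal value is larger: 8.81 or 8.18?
8.81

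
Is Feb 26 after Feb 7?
Yes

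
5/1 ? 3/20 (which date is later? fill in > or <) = >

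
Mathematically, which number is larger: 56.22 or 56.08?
56.22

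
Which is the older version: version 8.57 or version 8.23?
version 8.23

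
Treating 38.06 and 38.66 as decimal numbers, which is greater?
38.66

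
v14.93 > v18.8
False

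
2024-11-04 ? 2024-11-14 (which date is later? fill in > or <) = <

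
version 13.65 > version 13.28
True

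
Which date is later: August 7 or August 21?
August 21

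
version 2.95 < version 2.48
False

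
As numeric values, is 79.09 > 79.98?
False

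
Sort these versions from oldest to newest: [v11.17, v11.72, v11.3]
[v11.3, v11.17, v11.72]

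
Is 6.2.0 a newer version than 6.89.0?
No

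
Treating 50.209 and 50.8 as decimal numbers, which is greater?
50.8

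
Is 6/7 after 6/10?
No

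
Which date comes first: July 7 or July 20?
July 7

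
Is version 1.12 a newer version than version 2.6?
No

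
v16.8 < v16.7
False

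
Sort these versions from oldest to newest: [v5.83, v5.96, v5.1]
[v5.1, v5.83, v5.96]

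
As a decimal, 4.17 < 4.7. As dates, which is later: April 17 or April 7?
April 17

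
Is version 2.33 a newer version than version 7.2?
No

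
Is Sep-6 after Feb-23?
Yes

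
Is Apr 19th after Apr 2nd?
Yes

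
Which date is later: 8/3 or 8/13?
8/13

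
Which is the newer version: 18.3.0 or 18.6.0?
18.6.0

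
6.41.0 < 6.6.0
False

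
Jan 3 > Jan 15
False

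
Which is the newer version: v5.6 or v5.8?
v5.8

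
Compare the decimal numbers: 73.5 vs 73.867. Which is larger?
73.867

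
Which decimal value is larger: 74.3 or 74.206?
74.3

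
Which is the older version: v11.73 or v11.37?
v11.37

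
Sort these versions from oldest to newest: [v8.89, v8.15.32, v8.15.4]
[v8.15.4, v8.15.32, v8.89]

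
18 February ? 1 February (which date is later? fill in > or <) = >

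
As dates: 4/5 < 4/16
True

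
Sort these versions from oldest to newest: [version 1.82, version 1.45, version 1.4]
[version 1.4, version 1.45, version 1.82]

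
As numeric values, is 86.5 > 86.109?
True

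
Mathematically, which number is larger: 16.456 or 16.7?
16.7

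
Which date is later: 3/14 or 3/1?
3/14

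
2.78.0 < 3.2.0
True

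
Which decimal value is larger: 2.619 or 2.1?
2.619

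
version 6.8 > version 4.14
True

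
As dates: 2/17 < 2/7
False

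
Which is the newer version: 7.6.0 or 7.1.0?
7.6.0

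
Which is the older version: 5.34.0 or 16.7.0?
5.34.0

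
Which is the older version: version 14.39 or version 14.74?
version 14.39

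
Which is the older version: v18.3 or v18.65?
v18.3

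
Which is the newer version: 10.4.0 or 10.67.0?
10.67.0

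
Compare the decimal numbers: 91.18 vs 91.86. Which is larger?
91.86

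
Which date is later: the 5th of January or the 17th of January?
the 17th of January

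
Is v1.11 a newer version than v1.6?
Yes. Version numbers are compared segment by segment as integers, not as decimals: minor version 11 > 6, so v1.11 > v1.6 (even though the decimal 1.11 < 1.6).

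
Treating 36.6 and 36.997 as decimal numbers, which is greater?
36.997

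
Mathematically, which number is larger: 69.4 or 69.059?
69.4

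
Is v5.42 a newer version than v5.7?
Yes. Version numbers are compared segment by segment as integers, not as decimals: minor version 42 > 7, so v5.42 > v5.7 (even though the decimal 5.42 < 5.7).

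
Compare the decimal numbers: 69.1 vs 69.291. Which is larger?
69.291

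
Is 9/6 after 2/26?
Yes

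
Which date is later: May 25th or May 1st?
May 25th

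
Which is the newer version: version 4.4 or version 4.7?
version 4.7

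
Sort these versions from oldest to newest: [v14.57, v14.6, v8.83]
[v8.83, v14.6, v14.57]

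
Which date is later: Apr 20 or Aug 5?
Aug 5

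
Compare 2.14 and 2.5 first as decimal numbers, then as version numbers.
As decimals: 2.14 < 2.5. As versions: v2.14 > v2.5 (minor version 14 > 5).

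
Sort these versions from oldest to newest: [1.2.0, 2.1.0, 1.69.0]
[1.2.0, 1.69.0, 2.1.0]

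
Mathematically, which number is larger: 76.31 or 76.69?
76.69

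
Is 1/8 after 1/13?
No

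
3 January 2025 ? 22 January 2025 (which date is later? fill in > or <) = <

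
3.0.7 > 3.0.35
False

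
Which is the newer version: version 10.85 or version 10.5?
version 10.85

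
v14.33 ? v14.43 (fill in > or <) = <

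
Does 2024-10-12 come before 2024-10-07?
No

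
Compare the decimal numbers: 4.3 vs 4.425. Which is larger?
4.425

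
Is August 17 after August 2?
Yes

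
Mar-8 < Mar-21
True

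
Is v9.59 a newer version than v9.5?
Yes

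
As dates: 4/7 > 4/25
False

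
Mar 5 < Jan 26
False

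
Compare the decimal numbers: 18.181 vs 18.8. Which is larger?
18.8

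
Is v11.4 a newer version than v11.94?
No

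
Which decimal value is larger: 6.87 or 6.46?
6.87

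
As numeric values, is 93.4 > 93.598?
False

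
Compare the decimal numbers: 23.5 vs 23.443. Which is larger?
23.5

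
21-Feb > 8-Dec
False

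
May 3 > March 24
True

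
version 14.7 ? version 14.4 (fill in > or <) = >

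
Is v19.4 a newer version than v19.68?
No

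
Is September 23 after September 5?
Yes. Day 23 comes after day 5 in September — this is a date comparison, not a decimal one (the decimal 9.23 would be smaller than 9.5).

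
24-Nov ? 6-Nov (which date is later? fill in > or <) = >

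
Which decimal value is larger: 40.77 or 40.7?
40.77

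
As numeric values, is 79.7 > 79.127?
True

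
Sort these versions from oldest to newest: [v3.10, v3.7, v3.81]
[v3.7, v3.10, v3.81]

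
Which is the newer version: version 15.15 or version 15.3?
version 15.15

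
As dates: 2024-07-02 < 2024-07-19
True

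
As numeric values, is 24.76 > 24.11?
True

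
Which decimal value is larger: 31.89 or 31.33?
31.89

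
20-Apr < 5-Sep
True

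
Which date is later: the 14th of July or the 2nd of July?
the 14th of July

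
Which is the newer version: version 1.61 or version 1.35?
version 1.61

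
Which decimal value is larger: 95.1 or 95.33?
95.33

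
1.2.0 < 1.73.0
True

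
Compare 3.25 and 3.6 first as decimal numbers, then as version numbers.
As decimals: 3.25 < 3.6. As versions: v3.25 > v3.6 (minor version 25 > 6).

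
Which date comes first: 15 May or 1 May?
1 May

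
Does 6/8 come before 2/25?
No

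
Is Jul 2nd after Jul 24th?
No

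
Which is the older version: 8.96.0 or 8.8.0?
8.8.0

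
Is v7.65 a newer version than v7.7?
Yes. Version numbers are compared segment by segment as integers, not as decimals: minor version 65 > 7, so v7.65 > v7.7 (even though the decimal 7.65 < 7.7).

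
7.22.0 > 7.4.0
True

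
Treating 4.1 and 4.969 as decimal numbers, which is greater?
4.969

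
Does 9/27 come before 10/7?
Yes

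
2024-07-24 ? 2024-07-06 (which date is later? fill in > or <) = >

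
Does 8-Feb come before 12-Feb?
Yes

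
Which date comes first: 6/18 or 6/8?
6/8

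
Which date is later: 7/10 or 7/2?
7/10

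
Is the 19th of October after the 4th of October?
Yes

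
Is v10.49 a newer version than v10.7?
Yes. Version numbers are compared segment by segment as integers, not as decimals: minor version 49 > 7, so v10.49 > v10.7 (even though the decimal 10.49 < 10.7).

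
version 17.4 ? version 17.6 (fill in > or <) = <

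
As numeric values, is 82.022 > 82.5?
False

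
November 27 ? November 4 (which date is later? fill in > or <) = >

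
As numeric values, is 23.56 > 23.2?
True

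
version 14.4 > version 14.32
False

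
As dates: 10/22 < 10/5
False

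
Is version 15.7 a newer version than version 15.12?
No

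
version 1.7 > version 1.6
True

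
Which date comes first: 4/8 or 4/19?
4/8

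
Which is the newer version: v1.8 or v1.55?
v1.55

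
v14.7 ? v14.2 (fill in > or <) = >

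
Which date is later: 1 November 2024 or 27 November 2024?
27 November 2024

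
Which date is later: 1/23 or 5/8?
5/8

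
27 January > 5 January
True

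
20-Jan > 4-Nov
False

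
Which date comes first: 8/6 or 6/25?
6/25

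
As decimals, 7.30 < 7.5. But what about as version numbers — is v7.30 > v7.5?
True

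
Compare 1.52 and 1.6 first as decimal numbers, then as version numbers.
As decimals: 1.52 < 1.6. As versions: v1.52 > v1.6 (minor version 52 > 6).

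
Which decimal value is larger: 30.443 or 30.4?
30.443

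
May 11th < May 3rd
False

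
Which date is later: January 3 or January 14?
January 14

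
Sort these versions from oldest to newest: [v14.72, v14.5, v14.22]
[v14.5, v14.22, v14.72]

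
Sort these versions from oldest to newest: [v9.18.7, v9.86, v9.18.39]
[v9.18.7, v9.18.39, v9.86]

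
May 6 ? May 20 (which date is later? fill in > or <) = <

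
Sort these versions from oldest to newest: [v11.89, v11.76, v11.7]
[v11.7, v11.76, v11.89]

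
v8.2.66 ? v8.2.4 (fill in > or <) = >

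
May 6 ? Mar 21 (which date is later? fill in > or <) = >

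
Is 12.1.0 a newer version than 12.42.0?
No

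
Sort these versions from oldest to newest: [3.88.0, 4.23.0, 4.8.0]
[3.88.0, 4.8.0, 4.23.0]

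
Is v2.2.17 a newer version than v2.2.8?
Yes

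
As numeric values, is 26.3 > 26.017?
True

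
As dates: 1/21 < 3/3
True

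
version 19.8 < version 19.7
False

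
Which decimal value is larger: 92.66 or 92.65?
92.66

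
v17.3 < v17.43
True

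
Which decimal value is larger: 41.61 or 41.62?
41.62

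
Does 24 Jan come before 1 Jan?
No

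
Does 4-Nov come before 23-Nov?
Yes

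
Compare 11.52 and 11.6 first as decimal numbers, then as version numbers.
As decimals: 11.52 < 11.6. As versions: v11.52 > v11.6 (minor version 52 > 6).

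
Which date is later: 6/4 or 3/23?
6/4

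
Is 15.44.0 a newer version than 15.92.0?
No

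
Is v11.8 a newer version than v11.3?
Yes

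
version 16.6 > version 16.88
False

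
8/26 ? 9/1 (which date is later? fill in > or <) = <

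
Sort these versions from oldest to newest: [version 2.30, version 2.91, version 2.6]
[version 2.6, version 2.30, version 2.91]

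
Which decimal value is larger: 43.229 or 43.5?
43.5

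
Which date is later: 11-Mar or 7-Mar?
11-Mar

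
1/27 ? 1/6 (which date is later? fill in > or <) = >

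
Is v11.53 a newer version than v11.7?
Yes. Version numbers are compared segment by segment as integers, not as decimals: minor version 53 > 7, so v11.53 > v11.7 (even though the decimal 11.53 < 11.7).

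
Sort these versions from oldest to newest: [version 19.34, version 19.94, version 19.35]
[version 19.34, version 19.35, version 19.94]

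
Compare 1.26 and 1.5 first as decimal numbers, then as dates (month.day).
As decimals: 1.26 < 1.5. As dates: 1/26 is later than 1/5 (day 26 > day 5).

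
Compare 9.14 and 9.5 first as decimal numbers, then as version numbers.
As decimals: 9.14 < 9.5. As versions: v9.14 > v9.5 (minor version 14 > 5).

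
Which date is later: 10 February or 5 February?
10 February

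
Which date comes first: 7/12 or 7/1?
7/1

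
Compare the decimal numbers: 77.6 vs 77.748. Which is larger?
77.748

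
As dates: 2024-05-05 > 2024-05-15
False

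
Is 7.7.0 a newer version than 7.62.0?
No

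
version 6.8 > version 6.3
True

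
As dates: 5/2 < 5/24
True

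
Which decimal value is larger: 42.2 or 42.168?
42.2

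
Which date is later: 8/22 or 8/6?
8/22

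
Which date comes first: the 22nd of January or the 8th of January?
the 8th of January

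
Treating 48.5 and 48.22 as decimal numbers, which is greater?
48.5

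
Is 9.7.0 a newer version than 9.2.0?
Yes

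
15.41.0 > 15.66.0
False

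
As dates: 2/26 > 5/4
False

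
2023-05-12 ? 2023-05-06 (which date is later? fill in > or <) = >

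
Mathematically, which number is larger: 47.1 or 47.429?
47.429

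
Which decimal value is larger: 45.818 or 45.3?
45.818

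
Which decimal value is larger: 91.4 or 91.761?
91.761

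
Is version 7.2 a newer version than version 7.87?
No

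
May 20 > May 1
True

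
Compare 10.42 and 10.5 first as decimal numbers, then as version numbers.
As decimals: 10.42 < 10.5. As versions: v10.42 > v10.5 (minor version 42 > 5).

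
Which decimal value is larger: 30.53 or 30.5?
30.53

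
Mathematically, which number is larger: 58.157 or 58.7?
58.7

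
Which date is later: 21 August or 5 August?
21 August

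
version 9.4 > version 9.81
False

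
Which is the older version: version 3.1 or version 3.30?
version 3.1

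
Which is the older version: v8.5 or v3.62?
v3.62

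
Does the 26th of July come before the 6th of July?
No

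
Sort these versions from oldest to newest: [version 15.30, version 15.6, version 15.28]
[version 15.6, version 15.28, version 15.30]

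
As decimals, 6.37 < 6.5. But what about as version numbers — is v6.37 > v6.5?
True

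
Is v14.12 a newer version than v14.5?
Yes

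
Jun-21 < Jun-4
False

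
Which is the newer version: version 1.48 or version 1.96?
version 1.96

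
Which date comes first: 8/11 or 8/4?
8/4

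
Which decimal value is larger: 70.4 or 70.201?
70.4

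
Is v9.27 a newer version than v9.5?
Yes. Version numbers are compared segment by segment as integers, not as decimals: minor version 27 > 5, so v9.27 > v9.5 (even though the decimal 9.27 < 9.5).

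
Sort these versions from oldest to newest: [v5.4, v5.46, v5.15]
[v5.4, v5.15, v5.46]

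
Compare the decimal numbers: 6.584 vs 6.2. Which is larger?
6.584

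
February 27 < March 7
True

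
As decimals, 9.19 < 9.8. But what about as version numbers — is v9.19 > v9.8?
True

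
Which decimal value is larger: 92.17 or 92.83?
92.83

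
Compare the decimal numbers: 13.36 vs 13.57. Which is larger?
13.57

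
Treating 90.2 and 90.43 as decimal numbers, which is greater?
90.43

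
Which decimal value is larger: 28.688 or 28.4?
28.688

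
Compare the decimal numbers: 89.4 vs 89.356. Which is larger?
89.4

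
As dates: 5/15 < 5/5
False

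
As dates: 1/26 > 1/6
True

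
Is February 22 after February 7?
Yes. Day 22 comes after day 7 in February — this is a date comparison, not a decimal one (the decimal 2.22 would be smaller than 2.7).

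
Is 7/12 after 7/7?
Yes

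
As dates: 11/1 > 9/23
True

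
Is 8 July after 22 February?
Yes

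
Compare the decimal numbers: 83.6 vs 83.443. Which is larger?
83.6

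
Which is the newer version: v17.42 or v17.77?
v17.77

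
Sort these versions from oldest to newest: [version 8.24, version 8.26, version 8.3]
[version 8.3, version 8.24, version 8.26]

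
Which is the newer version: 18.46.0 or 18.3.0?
18.46.0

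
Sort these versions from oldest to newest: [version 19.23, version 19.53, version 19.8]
[version 19.8, version 19.23, version 19.53]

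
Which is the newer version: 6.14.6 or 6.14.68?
6.14.68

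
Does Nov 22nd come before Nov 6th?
No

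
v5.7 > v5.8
False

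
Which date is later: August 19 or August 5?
August 19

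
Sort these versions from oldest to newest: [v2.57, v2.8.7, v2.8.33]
[v2.8.7, v2.8.33, v2.57]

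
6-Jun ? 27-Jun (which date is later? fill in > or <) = <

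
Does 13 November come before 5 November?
No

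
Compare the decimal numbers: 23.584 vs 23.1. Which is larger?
23.584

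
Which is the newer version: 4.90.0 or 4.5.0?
4.90.0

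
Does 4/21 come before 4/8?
No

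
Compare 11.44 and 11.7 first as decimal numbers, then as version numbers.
As decimals: 11.44 < 11.7. As versions: v11.44 > v11.7 (minor version 44 > 7).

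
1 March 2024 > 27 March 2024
False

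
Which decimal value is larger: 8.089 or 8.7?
8.7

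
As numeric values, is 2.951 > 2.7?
True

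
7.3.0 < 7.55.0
True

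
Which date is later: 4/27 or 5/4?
5/4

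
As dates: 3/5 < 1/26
False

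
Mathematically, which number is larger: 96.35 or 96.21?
96.35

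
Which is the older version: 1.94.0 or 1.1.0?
1.1.0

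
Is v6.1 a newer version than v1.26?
Yes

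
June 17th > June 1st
True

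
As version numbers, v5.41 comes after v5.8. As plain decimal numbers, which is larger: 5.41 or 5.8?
5.8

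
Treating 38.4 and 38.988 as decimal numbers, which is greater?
38.988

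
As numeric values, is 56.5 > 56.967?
False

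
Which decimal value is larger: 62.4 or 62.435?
62.435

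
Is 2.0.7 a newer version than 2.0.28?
No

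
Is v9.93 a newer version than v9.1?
Yes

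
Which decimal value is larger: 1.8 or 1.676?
1.8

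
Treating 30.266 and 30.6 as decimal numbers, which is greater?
30.6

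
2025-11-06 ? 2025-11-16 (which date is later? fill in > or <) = <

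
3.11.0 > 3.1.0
True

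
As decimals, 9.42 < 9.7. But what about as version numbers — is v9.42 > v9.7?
True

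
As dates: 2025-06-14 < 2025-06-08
False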